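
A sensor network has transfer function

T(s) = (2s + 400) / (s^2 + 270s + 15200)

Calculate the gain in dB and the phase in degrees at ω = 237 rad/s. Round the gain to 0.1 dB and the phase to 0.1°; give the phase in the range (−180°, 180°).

-41.8 dB, -72.8°

Substitute s = j237:
Numerator: 2(j237) + 400 = 400 + j474
Denominator: (j237)^2 + 270(j237) + 15200 = -40969 + j63990
|N| = √(400² + 474²) ≈ 620.22, ∠N ≈ 49.84°
|D| = √(40969² + 63990²) ≈ 75981, ∠D ≈ 122.63°
|T| = 620.22 / 75981 ≈ 0.0081628
Gain = 20 log₁₀(0.0081628) ≈ -41.76 dB
∠T = 49.84° − 122.63° = -72.79°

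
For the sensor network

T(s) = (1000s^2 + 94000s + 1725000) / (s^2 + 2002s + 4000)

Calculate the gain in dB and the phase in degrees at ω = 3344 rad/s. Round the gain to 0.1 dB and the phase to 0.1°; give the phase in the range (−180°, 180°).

Substitute s = j3344:
Numerator: 1000(j3344)^2 + 94000(j3344) + 1725000 = -11180611000 + j314336000
Denominator: (j3344)^2 + 2002(j3344) + 4000 = -11178336 + j6694688
|N| = √(11180611000² + 314336000²) ≈ 1.1185e+10, ∠N ≈ 178.39°
|D| = √(11178336² + 6694688²) ≈ 1.303e+07, ∠D ≈ 149.08°
|T| = 1.1185e+10 / 1.303e+07 ≈ 858.4
Gain = 20 log₁₀(858.4) ≈ 58.67 dB
∠T = 178.39° − 149.08° = 29.31°

58.7 dB, 29.3°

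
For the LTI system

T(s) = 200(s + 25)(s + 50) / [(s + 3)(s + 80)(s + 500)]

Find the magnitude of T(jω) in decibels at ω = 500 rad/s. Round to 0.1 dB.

-11.0 dB

At s = jω = j500:
zero (s+25): 25 + j500 → |·| = √(25²+500²) = √250625 ≈ 500.62, ∠ = arctan(500/25) ≈ 87.14°
zero (s+50): 50 + j500 → |·| = √(50²+500²) = √252500 ≈ 502.49, ∠ = arctan(500/50) ≈ 84.29°
pole (s+3): 3 + j500 → |·| = √(3²+500²) = √250009 ≈ 500.01, ∠ = arctan(500/3) ≈ 89.66°
pole (s+80): 80 + j500 → |·| = √(80²+500²) = √256400 ≈ 506.36, ∠ = arctan(500/80) ≈ 80.91°
pole (s+500): 500 + j500 → |·| = √(500²+500²) = √500000 ≈ 707.11, ∠ = arctan(500/500) ≈ 45.00°
|T| = 200 · 2.5156e+05 / 1.7903e+08 ≈ 0.28103
Gain = 20 log₁₀(0.28103) ≈ -11.02 dB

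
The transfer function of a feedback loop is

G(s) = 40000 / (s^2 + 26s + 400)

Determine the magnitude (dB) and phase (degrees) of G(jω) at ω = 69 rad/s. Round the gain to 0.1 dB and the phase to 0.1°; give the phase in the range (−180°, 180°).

18.6 dB, -157.6°

At s = jω = j69:
quadratic: (j69)² + 26·j69 + 400 = -4361 + j1794 → |·| ≈ 4715.6, ∠ ≈ 157.64°
|G| = 40000 / 4715.6 ≈ 8.4825
Gain = 20 log₁₀(8.4825) ≈ 18.57 dB
∠G = 0.00° − 157.64° = -157.64°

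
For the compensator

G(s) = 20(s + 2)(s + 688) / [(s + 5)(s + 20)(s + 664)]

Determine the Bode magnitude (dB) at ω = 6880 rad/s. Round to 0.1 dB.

-50.7 dB

At s = jω = j6880:
zero (s+2): 2 + j6880 → |·| = √(2²+6880²) = √47334404 ≈ 6880, ∠ = arctan(6880/2) ≈ 89.98°
zero (s+688): 688 + j6880 → |·| = √(688²+6880²) = √47807744 ≈ 6914.3, ∠ = arctan(6880/688) ≈ 84.29°
pole (s+5): 5 + j6880 → |·| = √(5²+6880²) = √47334425 ≈ 6880, ∠ = arctan(6880/5) ≈ 89.96°
pole (s+20): 20 + j6880 → |·| = √(20²+6880²) = √47334800 ≈ 6880, ∠ = arctan(6880/20) ≈ 89.83°
pole (s+664): 664 + j6880 → |·| = √(664²+6880²) = √47775296 ≈ 6912, ∠ = arctan(6880/664) ≈ 84.49°
|G| = 20 · 4.757e+07 / 3.2718e+11 ≈ 0.0029079
Gain = 20 log₁₀(0.0029079) ≈ -50.73 dB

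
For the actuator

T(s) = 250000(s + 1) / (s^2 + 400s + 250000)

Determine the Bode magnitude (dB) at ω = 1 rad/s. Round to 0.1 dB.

3.0 dB

At s = jω = j1:
zero (s+1): 1 + j1 → |·| = √(1²+1²) = √2 ≈ 1.4142, ∠ = arctan(1/1) ≈ 45.00°
quadratic: (j1)² + 400·j1 + 250000 = 249999 + j400 → |·| ≈ 2.5e+05, ∠ ≈ 0.09°
|T| = 250000 · 1.4142 / 2.5e+05 ≈ 1.4142
Gain = 20 log₁₀(1.4142) ≈ 3.01 dB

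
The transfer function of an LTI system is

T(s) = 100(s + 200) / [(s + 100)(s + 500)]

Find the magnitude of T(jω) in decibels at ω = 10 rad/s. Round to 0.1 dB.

At s = jω = j10:
zero (s+200): 200 + j10 → |·| = √(200²+10²) = √40100 ≈ 200.25, ∠ = arctan(10/200) ≈ 2.86°
pole (s+100): 100 + j10 → |·| = √(100²+10²) = √10100 ≈ 100.5, ∠ = arctan(10/100) ≈ 5.71°
pole (s+500): 500 + j10 → |·| = √(500²+10²) = √250100 ≈ 500.1, ∠ = arctan(10/500) ≈ 1.15°
|T| = 100 · 200.25 / 50260 ≈ 0.39843
Gain = 20 log₁₀(0.39843) ≈ -7.99 dB

-8.0 dB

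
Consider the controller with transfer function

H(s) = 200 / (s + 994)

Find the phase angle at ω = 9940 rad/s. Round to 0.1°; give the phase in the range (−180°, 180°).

-84.3°

Substitute s = j9940:
Numerator: 200 = 200 + j0
Denominator: (j9940) + 994 = 994 + j9940
|N| = √(200² + 0²) ≈ 200, ∠N ≈ 0.00°
|D| = √(994² + 9940²) ≈ 9989.6, ∠D ≈ 84.29°
∠H = 0.00° − 84.29° = -84.29°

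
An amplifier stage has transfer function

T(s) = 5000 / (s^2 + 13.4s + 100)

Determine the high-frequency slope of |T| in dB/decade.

-40 dB/decade

Each pole contributes −20 dB/decade at high frequency; each zero contributes +20 dB/decade.
Net: 0 zero(s) − 2 pole(s) → -40 dB/decade.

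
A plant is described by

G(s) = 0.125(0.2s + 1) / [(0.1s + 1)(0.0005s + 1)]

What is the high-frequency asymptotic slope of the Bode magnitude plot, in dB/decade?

Each pole contributes −20 dB/decade at high frequency; each zero contributes +20 dB/decade.
Net: 1 zero(s) − 2 pole(s) → -20 dB/decade.

-20 dB/decade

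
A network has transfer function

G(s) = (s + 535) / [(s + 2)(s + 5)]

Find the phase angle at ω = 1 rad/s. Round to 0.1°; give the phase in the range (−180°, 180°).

At s = jω = j1:
zero (s+535): 535 + j1 → |·| = √(535²+1²) = √286226 ≈ 535, ∠ = arctan(1/535) ≈ 0.11°
pole (s+2): 2 + j1 → |·| = √(2²+1²) = √5 ≈ 2.2361, ∠ = arctan(1/2) ≈ 26.57°
pole (s+5): 5 + j1 → |·| = √(5²+1²) = √26 ≈ 5.099, ∠ = arctan(1/5) ≈ 11.31°
∠G = 0.11° − 37.88° = -37.77°

-37.8°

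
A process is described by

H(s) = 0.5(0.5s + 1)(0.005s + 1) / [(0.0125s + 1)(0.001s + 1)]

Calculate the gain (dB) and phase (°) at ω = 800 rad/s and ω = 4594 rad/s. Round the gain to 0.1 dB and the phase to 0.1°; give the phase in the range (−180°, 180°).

At ω = 800 rad/s:
zero (1 + j800·0.5) = 1 + j400 → |·| ≈ 400, ∠ ≈ 89.86°
zero (1 + j800·0.005) = 1 + j4 → |·| ≈ 4.1231, ∠ ≈ 75.96°
pole (1 + j800·0.0125) = 1 + j10 → |·| ≈ 10.05, ∠ ≈ 84.29°
pole (1 + j800·0.001) = 1 + j0.8 → |·| ≈ 1.2806, ∠ ≈ 38.66°
|H| = 0.5 · 400 · 4.1231 / (10.05 · 1.2806) ≈ 64.073
Gain = 20 log₁₀(64.073) ≈ 36.13 dB
∠H = (89.86° + 75.96°) − (84.29° + 38.66°) = 42.87°

At ω = 4594 rad/s:
zero (1 + j4594·0.5) = 1 + j2297 → |·| ≈ 2297, ∠ ≈ 89.98°
zero (1 + j4594·0.005) = 1 + j22.97 → |·| ≈ 22.992, ∠ ≈ 87.51°
pole (1 + j4594·0.0125) = 1 + j57.425 → |·| ≈ 57.434, ∠ ≈ 89.00°
pole (1 + j4594·0.001) = 1 + j4.594 → |·| ≈ 4.7016, ∠ ≈ 77.72°
|H| = 0.5 · 2297 · 22.992 / (57.434 · 4.7016) ≈ 97.79
Gain = 20 log₁₀(97.79) ≈ 39.81 dB
∠H = (89.98° + 87.51°) − (89.00° + 77.72°) = 10.77°

ω = 800: 36.1 dB, 42.9°; ω = 4594: 39.8 dB, 10.8°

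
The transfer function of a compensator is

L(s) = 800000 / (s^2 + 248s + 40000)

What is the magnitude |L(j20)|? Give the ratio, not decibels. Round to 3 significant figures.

20.0

At s = jω = j20:
quadratic: (j20)² + 248·j20 + 40000 = 39600 + j4960 → |·| ≈ 39909, ∠ ≈ 7.14°
|L| = 800000 / 39909 ≈ 20.046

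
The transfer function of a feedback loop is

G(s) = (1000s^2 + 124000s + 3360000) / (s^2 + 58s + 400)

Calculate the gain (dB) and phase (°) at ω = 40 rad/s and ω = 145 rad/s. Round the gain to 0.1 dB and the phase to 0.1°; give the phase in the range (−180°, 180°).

Substitute s = j40:
Numerator: 1000(j40)^2 + 124000(j40) + 3360000 = 1760000 + j4960000
Denominator: (j40)^2 + 58(j40) + 400 = -1200 + j2320
|N| = √(1760000² + 4960000²) ≈ 5.263e+06, ∠N ≈ 70.46°
|D| = √(1200² + 2320²) ≈ 2612, ∠D ≈ 117.35°
|G| = 5.263e+06 / 2612 ≈ 2014.9
Gain = 20 log₁₀(2014.9) ≈ 66.09 dB
∠G = 70.46° − 117.35° = -46.89°

Substitute s = j145:
Numerator: 1000(j145)^2 + 124000(j145) + 3360000 = -17665000 + j17980000
Denominator: (j145)^2 + 58(j145) + 400 = -20625 + j8410
|N| = √(17665000² + 17980000²) ≈ 2.5206e+07, ∠N ≈ 134.49°
|D| = √(20625² + 8410²) ≈ 22274, ∠D ≈ 157.82°
|G| = 2.5206e+07 / 22274 ≈ 1131.6
Gain = 20 log₁₀(1131.6) ≈ 61.07 dB
∠G = 134.49° − 157.82° = -23.33°

ω = 40: 66.1 dB, -46.9°; ω = 145: 61.1 dB, -23.3°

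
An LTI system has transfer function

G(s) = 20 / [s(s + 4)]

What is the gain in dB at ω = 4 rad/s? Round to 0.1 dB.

-1.1 dB

At s = jω = j4:
pole (s+4): 4 + j4 → |·| = √(4²+4²) = √32 ≈ 5.6569, ∠ = arctan(4/4) ≈ 45.00°
pole at origin: |s| = 4, ∠ = 90.00° (in denominator)
|G| = 20 / 22.628 ≈ 0.88386
Gain = 20 log₁₀(0.88386) ≈ -1.07 dB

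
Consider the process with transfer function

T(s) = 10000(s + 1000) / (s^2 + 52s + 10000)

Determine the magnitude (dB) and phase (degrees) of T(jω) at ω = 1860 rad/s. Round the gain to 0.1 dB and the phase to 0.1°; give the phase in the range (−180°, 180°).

15.7 dB, -116.7°

At s = jω = j1860:
zero (s+1000): 1000 + j1860 → |·| = √(1000²+1860²) = √4459600 ≈ 2111.8, ∠ = arctan(1860/1000) ≈ 61.74°
quadratic: (j1860)² + 52·j1860 + 10000 = -3449600 + j96720 → |·| ≈ 3.451e+06, ∠ ≈ 178.39°
|T| = 10000 · 2111.8 / 3.451e+06 ≈ 6.1194
Gain = 20 log₁₀(6.1194) ≈ 15.73 dB
∠T = 61.74° − 178.39° = -116.65°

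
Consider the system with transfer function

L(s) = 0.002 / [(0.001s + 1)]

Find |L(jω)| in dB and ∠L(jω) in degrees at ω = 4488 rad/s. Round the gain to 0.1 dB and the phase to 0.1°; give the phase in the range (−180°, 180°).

-67.2 dB, -77.4°

At ω = 4488 rad/s:
pole (1 + j4488·0.001) = 1 + j4.488 → |·| ≈ 4.5981, ∠ ≈ 77.44°
|L| = 0.002 · 1 / (4.5981) ≈ 0.00043496
Gain = 20 log₁₀(0.00043496) ≈ -67.23 dB
∠L = (0°) − (77.44°) = -77.44°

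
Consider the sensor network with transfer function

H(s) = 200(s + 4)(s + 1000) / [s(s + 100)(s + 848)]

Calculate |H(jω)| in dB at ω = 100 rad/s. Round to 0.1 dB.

4.4 dB

At s = jω = j100:
zero (s+4): 4 + j100 → |·| = √(4²+100²) = √10016 ≈ 100.08, ∠ = arctan(100/4) ≈ 87.71°
zero (s+1000): 1000 + j100 → |·| = √(1000²+100²) = √1010000 ≈ 1005, ∠ = arctan(100/1000) ≈ 5.71°
pole (s+100): 100 + j100 → |·| = √(100²+100²) = √20000 ≈ 141.42, ∠ = arctan(100/100) ≈ 45.00°
pole (s+848): 848 + j100 → |·| = √(848²+100²) = √729104 ≈ 853.88, ∠ = arctan(100/848) ≈ 6.73°
pole at origin: |s| = 100, ∠ = 90.00° (in denominator)
|H| = 200 · 1.0058e+05 / 1.2076e+07 ≈ 1.6658
Gain = 20 log₁₀(1.6658) ≈ 4.43 dB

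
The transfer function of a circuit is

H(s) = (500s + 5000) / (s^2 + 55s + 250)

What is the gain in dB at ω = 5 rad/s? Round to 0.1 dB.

Substitute s = j5:
Numerator: 500(j5) + 5000 = 5000 + j2500
Denominator: (j5)^2 + 55(j5) + 250 = 225 + j275
|N| = √(5000² + 2500²) ≈ 5590.2, ∠N ≈ 26.57°
|D| = √(225² + 275²) ≈ 355.32, ∠D ≈ 50.71°
|H| = 5590.2 / 355.32 ≈ 15.733
Gain = 20 log₁₀(15.733) ≈ 23.94 dB

23.9 dB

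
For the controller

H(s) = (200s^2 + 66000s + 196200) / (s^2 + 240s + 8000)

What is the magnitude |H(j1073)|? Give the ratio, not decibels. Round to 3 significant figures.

Substitute s = j1073:
Numerator: 200(j1073)^2 + 66000(j1073) + 196200 = -230069600 + j70818000
Denominator: (j1073)^2 + 240(j1073) + 8000 = -1143329 + j257520
|N| = √(230069600² + 70818000²) ≈ 2.4072e+08, ∠N ≈ 162.89°
|D| = √(1143329² + 257520²) ≈ 1.172e+06, ∠D ≈ 167.31°
|H| = 2.4072e+08 / 1.172e+06 ≈ 205.39

205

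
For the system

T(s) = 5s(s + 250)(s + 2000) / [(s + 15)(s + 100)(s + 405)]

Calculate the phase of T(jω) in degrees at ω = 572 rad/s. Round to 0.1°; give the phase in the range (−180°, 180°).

At s = jω = j572:
zero (s+250): 250 + j572 → |·| = √(250²+572²) = √389684 ≈ 624.25, ∠ = arctan(572/250) ≈ 66.39°
zero (s+2000): 2000 + j572 → |·| = √(2000²+572²) = √4327184 ≈ 2080.2, ∠ = arctan(572/2000) ≈ 15.96°
zero at origin: s = j572 → |·| = 572, ∠ = 90.00°
pole (s+15): 15 + j572 → |·| = √(15²+572²) = √327409 ≈ 572.2, ∠ = arctan(572/15) ≈ 88.50°
pole (s+100): 100 + j572 → |·| = √(100²+572²) = √337184 ≈ 580.68, ∠ = arctan(572/100) ≈ 80.08°
pole (s+405): 405 + j572 → |·| = √(405²+572²) = √491209 ≈ 700.86, ∠ = arctan(572/405) ≈ 54.70°
∠T = 172.35° − 223.28° = -50.93°

-50.9°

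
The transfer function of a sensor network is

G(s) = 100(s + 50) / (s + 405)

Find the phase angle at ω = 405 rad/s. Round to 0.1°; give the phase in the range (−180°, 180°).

38.0°

At s = jω = j405:
zero (s+50): 50 + j405 → |·| = √(50²+405²) = √166525 ≈ 408.07, ∠ = arctan(405/50) ≈ 82.96°
pole (s+405): 405 + j405 → |·| = √(405²+405²) = √328050 ≈ 572.76, ∠ = arctan(405/405) ≈ 45.00°
∠G = 82.96° − 45.00° = 37.96°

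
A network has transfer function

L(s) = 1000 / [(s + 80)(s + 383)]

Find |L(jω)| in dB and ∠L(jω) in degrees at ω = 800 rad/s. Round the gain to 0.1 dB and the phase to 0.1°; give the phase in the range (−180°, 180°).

-57.1 dB, -148.7°

At s = jω = j800:
pole (s+80): 80 + j800 → |·| = √(80²+800²) = √646400 ≈ 803.99, ∠ = arctan(800/80) ≈ 84.29°
pole (s+383): 383 + j800 → |·| = √(383²+800²) = √786689 ≈ 886.95, ∠ = arctan(800/383) ≈ 64.42°
|L| = 1000 / 7.131e+05 ≈ 0.0014023
Gain = 20 log₁₀(0.0014023) ≈ -57.06 dB
∠L = 0.00° − 148.71° = -148.71°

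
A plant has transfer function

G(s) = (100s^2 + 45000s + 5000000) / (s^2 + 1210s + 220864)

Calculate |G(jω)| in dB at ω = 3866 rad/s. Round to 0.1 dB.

Substitute s = j3866:
Numerator: 100(j3866)^2 + 45000(j3866) + 5000000 = -1489595600 + j173970000
Denominator: (j3866)^2 + 1210(j3866) + 220864 = -14725092 + j4677860
|N| = √(1489595600² + 173970000²) ≈ 1.4997e+09, ∠N ≈ 173.34°
|D| = √(14725092² + 4677860²) ≈ 1.545e+07, ∠D ≈ 162.38°
|G| = 1.4997e+09 / 1.545e+07 ≈ 97.068
Gain = 20 log₁₀(97.068) ≈ 39.74 dB

39.7 dB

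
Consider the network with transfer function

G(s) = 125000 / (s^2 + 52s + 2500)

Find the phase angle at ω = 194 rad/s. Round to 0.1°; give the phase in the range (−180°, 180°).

-164.0°

At s = jω = j194:
quadratic: (j194)² + 52·j194 + 2500 = -35136 + j10088 → |·| ≈ 36556, ∠ ≈ 163.98°
∠G = 0.00° − 163.98° = -163.98°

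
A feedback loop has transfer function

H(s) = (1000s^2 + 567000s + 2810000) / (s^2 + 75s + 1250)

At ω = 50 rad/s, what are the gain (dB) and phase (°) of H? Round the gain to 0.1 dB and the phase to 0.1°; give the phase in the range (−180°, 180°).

77.1 dB, -19.1°

Substitute s = j50:
Numerator: 1000(j50)^2 + 567000(j50) + 2810000 = 310000 + j28350000
Denominator: (j50)^2 + 75(j50) + 1250 = -1250 + j3750
|N| = √(310000² + 28350000²) ≈ 2.8352e+07, ∠N ≈ 89.37°
|D| = √(1250² + 3750²) ≈ 3952.8, ∠D ≈ 108.43°
|H| = 2.8352e+07 / 3952.8 ≈ 7172.6
Gain = 20 log₁₀(7172.6) ≈ 77.11 dB
∠H = 89.37° − 108.43° = -19.06°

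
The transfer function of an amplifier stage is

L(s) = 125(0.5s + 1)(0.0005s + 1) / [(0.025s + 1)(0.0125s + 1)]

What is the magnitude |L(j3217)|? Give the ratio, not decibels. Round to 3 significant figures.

118

At ω = 3217 rad/s:
zero (1 + j3217·0.5) = 1 + j1608.5 → |·| ≈ 1608.5, ∠ ≈ 89.96°
zero (1 + j3217·0.0005) = 1 + j1.6085 → |·| ≈ 1.894, ∠ ≈ 58.13°
pole (1 + j3217·0.025) = 1 + j80.425 → |·| ≈ 80.431, ∠ ≈ 89.29°
pole (1 + j3217·0.0125) = 1 + j40.2125 → |·| ≈ 40.225, ∠ ≈ 88.58°
|L| = 125 · 1608.5 · 1.894 / (80.431 · 40.225) ≈ 117.7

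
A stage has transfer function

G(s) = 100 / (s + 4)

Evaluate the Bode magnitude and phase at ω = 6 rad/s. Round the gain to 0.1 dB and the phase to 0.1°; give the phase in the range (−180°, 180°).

At s = jω = j6:
pole (s+4): 4 + j6 → |·| = √(4²+6²) = √52 ≈ 7.2111, ∠ = arctan(6/4) ≈ 56.31°
|G| = 100 / 7.2111 ≈ 13.868
Gain = 20 log₁₀(13.868) ≈ 22.84 dB
∠G = 0.00° − 56.31° = -56.31°

22.8 dB, -56.3°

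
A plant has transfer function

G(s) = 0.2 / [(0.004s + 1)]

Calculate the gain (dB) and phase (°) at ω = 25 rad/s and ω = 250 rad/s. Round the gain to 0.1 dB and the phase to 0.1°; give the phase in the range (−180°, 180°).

ω = 25: -14.0 dB, -5.7°; ω = 250: -17.0 dB, -45.0°

At ω = 25 rad/s:
pole (1 + j25·0.004) = 1 + j0.1 → |·| ≈ 1.005, ∠ ≈ 5.71°
|G| = 0.2 · 1 / (1.005) ≈ 0.199
Gain = 20 log₁₀(0.199) ≈ -14.02 dB
∠G = (0°) − (5.71°) = -5.71°

At ω = 250 rad/s:
pole (1 + j250·0.004) = 1 + j1 → |·| ≈ 1.4142, ∠ ≈ 45.00°
|G| = 0.2 · 1 / (1.4142) ≈ 0.14142
Gain = 20 log₁₀(0.14142) ≈ -16.99 dB
∠G = (0°) − (45.00°) = -45.00°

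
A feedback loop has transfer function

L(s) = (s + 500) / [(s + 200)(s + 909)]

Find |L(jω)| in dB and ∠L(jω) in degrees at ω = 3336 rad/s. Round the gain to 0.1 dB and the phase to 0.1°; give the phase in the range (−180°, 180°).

At s = jω = j3336:
zero (s+500): 500 + j3336 → |·| = √(500²+3336²) = √11378896 ≈ 3373.3, ∠ = arctan(3336/500) ≈ 81.48°
pole (s+200): 200 + j3336 → |·| = √(200²+3336²) = √11168896 ≈ 3342, ∠ = arctan(3336/200) ≈ 86.57°
pole (s+909): 909 + j3336 → |·| = √(909²+3336²) = √11955177 ≈ 3457.6, ∠ = arctan(3336/909) ≈ 74.76°
|L| = 1 · 3373.3 / 1.1555e+07 ≈ 0.00029193
Gain = 20 log₁₀(0.00029193) ≈ -70.69 dB
∠L = 81.48° − 161.33° = -79.85°

-70.7 dB, -79.9°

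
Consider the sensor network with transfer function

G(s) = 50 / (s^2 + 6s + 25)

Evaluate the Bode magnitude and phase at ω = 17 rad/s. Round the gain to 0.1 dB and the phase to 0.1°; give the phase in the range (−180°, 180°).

At s = jω = j17:
quadratic: (j17)² + 6·j17 + 25 = -264 + j102 → |·| ≈ 283.02, ∠ ≈ 158.88°
|G| = 50 / 283.02 ≈ 0.17667
Gain = 20 log₁₀(0.17667) ≈ -15.06 dB
∠G = 0.00° − 158.88° = -158.88°

-15.1 dB, -158.9°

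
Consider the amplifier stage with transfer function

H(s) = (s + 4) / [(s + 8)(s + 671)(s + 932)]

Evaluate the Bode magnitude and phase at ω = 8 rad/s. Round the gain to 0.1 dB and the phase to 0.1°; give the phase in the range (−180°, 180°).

At s = jω = j8:
zero (s+4): 4 + j8 → |·| = √(4²+8²) = √80 ≈ 8.9443, ∠ = arctan(8/4) ≈ 63.43°
pole (s+8): 8 + j8 → |·| = √(8²+8²) = √128 ≈ 11.314, ∠ = arctan(8/8) ≈ 45.00°
pole (s+671): 671 + j8 → |·| = √(671²+8²) = √450305 ≈ 671.05, ∠ = arctan(8/671) ≈ 0.68°
pole (s+932): 932 + j8 → |·| = √(932²+8²) = √868688 ≈ 932.03, ∠ = arctan(8/932) ≈ 0.49°
|H| = 1 · 8.9443 / 7.0762e+06 ≈ 1.264e-06
Gain = 20 log₁₀(1.264e-06) ≈ -117.97 dB
∠H = 63.43° − 46.17° = 17.26°

-118.0 dB, 17.3°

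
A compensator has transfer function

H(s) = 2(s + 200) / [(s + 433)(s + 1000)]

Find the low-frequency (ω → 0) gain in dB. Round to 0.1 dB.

-60.7 dB

H(0) = 2·200 / (433·1000) ≈ 0.00092379
20 log₁₀(0.00092379) ≈ -60.69 dB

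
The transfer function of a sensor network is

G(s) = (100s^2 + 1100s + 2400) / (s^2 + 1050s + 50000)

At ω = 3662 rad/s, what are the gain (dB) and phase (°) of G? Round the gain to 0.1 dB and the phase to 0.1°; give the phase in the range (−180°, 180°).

Substitute s = j3662:
Numerator: 100(j3662)^2 + 1100(j3662) + 2400 = -1341022000 + j4028200
Denominator: (j3662)^2 + 1050(j3662) + 50000 = -13360244 + j3845100
|N| = √(1341022000² + 4028200²) ≈ 1.341e+09, ∠N ≈ 179.83°
|D| = √(13360244² + 3845100²) ≈ 1.3903e+07, ∠D ≈ 163.94°
|G| = 1.341e+09 / 1.3903e+07 ≈ 96.454
Gain = 20 log₁₀(96.454) ≈ 39.69 dB
∠G = 179.83° − 163.94° = 15.89°

39.7 dB, 15.9°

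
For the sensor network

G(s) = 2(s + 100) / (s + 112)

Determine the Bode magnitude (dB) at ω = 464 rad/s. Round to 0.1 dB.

At s = jω = j464:
zero (s+100): 100 + j464 → |·| = √(100²+464²) = √225296 ≈ 474.65, ∠ = arctan(464/100) ≈ 77.84°
pole (s+112): 112 + j464 → |·| = √(112²+464²) = √227840 ≈ 477.33, ∠ = arctan(464/112) ≈ 76.43°
|G| = 2 · 474.65 / 477.33 ≈ 1.9888
Gain = 20 log₁₀(1.9888) ≈ 5.97 dB

6.0 dB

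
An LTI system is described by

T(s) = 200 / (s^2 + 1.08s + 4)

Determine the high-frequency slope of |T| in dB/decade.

Each pole contributes −20 dB/decade at high frequency; each zero contributes +20 dB/decade.
Net: 0 zero(s) − 2 pole(s) → -40 dB/decade.

-40 dB/decade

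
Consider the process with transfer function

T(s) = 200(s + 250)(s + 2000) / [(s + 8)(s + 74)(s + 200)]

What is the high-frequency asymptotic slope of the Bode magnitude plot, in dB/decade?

-20 dB/decade

Each pole contributes −20 dB/decade at high frequency; each zero contributes +20 dB/decade.
Net: 2 zero(s) − 3 pole(s) → -20 dB/decade.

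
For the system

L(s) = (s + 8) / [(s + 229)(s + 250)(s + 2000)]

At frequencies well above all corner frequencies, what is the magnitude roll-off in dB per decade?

Each pole contributes −20 dB/decade at high frequency; each zero contributes +20 dB/decade.
Net: 1 zero(s) − 3 pole(s) → -40 dB/decade.

-40 dB/decade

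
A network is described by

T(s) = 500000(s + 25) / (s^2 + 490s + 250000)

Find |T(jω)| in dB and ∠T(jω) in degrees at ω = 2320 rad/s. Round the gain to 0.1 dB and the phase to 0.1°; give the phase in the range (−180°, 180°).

46.9 dB, -78.1°

At s = jω = j2320:
zero (s+25): 25 + j2320 → |·| = √(25²+2320²) = √5383025 ≈ 2320.1, ∠ = arctan(2320/25) ≈ 89.38°
quadratic: (j2320)² + 490·j2320 + 250000 = -5132400 + j1136800 → |·| ≈ 5.2568e+06, ∠ ≈ 167.51°
|T| = 500000 · 2320.1 / 5.2568e+06 ≈ 220.68
Gain = 20 log₁₀(220.68) ≈ 46.88 dB
∠T = 89.38° − 167.51° = -78.13°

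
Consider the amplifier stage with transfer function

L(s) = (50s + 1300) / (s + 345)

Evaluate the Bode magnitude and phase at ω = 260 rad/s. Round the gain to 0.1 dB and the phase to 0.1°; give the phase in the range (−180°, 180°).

Substitute s = j260:
Numerator: 50(j260) + 1300 = 1300 + j13000
Denominator: (j260) + 345 = 345 + j260
|N| = √(1300² + 13000²) ≈ 13065, ∠N ≈ 84.29°
|D| = √(345² + 260²) ≈ 432, ∠D ≈ 37.00°
|L| = 13065 / 432 ≈ 30.243
Gain = 20 log₁₀(30.243) ≈ 29.61 dB
∠L = 84.29° − 37.00° = 47.29°

29.6 dB, 47.3°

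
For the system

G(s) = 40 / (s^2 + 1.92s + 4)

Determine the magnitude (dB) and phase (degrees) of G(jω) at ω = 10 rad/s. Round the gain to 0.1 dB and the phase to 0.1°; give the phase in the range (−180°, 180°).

At s = jω = j10:
quadratic: (j10)² + 1.92·j10 + 4 = -96 + j19.2 → |·| ≈ 97.901, ∠ ≈ 168.69°
|G| = 40 / 97.901 ≈ 0.40858
Gain = 20 log₁₀(0.40858) ≈ -7.77 dB
∠G = 0.00° − 168.69° = -168.69°

-7.8 dB, -168.7°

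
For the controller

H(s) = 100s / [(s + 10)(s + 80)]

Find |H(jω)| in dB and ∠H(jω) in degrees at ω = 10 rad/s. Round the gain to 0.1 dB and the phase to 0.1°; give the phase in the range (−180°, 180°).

-1.1 dB, 37.9°

At s = jω = j10:
zero at origin: s = j10 → |·| = 10, ∠ = 90.00°
pole (s+10): 10 + j10 → |·| = √(10²+10²) = √200 ≈ 14.142, ∠ = arctan(10/10) ≈ 45.00°
pole (s+80): 80 + j10 → |·| = √(80²+10²) = √6500 ≈ 80.623, ∠ = arctan(10/80) ≈ 7.13°
|H| = 100 · 10 / 1140.2 ≈ 0.87704
Gain = 20 log₁₀(0.87704) ≈ -1.14 dB
∠H = 90.00° − 52.13° = 37.87°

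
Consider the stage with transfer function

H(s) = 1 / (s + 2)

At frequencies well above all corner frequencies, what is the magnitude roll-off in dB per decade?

Each pole contributes −20 dB/decade at high frequency; each zero contributes +20 dB/decade.
Net: 0 zero(s) − 1 pole(s) → -20 dB/decade.

-20 dB/decade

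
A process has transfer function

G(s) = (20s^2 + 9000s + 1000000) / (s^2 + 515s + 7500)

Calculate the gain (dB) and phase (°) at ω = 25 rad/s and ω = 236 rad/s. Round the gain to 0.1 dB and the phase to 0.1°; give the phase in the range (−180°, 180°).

Substitute s = j25:
Numerator: 20(j25)^2 + 9000(j25) + 1000000 = 987500 + j225000
Denominator: (j25)^2 + 515(j25) + 7500 = 6875 + j12875
|N| = √(987500² + 225000²) ≈ 1.0128e+06, ∠N ≈ 12.84°
|D| = √(6875² + 12875²) ≈ 14596, ∠D ≈ 61.90°
|G| = 1.0128e+06 / 14596 ≈ 69.389
Gain = 20 log₁₀(69.389) ≈ 36.83 dB
∠G = 12.84° − 61.90° = -49.06°

Substitute s = j236:
Numerator: 20(j236)^2 + 9000(j236) + 1000000 = -113920 + j2124000
Denominator: (j236)^2 + 515(j236) + 7500 = -48196 + j121540
|N| = √(113920² + 2124000²) ≈ 2.1271e+06, ∠N ≈ 93.07°
|D| = √(48196² + 121540²) ≈ 1.3075e+05, ∠D ≈ 111.63°
|G| = 2.1271e+06 / 1.3075e+05 ≈ 16.268
Gain = 20 log₁₀(16.268) ≈ 24.23 dB
∠G = 93.07° − 111.63° = -18.56°

ω = 25: 36.8 dB, -49.1°; ω = 236: 24.2 dB, -18.6°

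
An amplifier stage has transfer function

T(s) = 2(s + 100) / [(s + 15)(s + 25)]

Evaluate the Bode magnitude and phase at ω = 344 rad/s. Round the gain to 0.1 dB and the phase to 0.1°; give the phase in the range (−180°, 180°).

-44.4 dB, -99.6°

At s = jω = j344:
zero (s+100): 100 + j344 → |·| = √(100²+344²) = √128336 ≈ 358.24, ∠ = arctan(344/100) ≈ 73.79°
pole (s+15): 15 + j344 → |·| = √(15²+344²) = √118561 ≈ 344.33, ∠ = arctan(344/15) ≈ 87.50°
pole (s+25): 25 + j344 → |·| = √(25²+344²) = √118961 ≈ 344.91, ∠ = arctan(344/25) ≈ 85.84°
|T| = 2 · 358.24 / 1.1876e+05 ≈ 0.006033
Gain = 20 log₁₀(0.006033) ≈ -44.39 dB
∠T = 73.79° − 173.34° = -99.55°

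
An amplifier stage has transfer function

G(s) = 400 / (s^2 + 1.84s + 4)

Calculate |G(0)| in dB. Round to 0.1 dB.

G(0) = 400 / 4 = 100
20 log₁₀(100) ≈ 40.00 dB

40.0 dB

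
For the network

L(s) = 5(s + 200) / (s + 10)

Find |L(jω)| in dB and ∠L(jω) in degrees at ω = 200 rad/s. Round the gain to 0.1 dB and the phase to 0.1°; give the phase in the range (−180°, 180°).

17.0 dB, -42.1°

At s = jω = j200:
zero (s+200): 200 + j200 → |·| = √(200²+200²) = √80000 ≈ 282.84, ∠ = arctan(200/200) ≈ 45.00°
pole (s+10): 10 + j200 → |·| = √(10²+200²) = √40100 ≈ 200.25, ∠ = arctan(200/10) ≈ 87.14°
|L| = 5 · 282.84 / 200.25 ≈ 7.0622
Gain = 20 log₁₀(7.0622) ≈ 16.98 dB
∠L = 45.00° − 87.14° = -42.14°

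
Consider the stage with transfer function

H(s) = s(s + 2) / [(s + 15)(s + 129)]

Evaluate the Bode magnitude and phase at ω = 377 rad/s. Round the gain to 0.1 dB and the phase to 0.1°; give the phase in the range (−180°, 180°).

At s = jω = j377:
zero (s+2): 2 + j377 → |·| = √(2²+377²) = √142133 ≈ 377.01, ∠ = arctan(377/2) ≈ 89.70°
zero at origin: s = j377 → |·| = 377, ∠ = 90.00°
pole (s+15): 15 + j377 → |·| = √(15²+377²) = √142354 ≈ 377.3, ∠ = arctan(377/15) ≈ 87.72°
pole (s+129): 129 + j377 → |·| = √(129²+377²) = √158770 ≈ 398.46, ∠ = arctan(377/129) ≈ 71.11°
|H| = 1 · 1.4213e+05 / 1.5034e+05 ≈ 0.94539
Gain = 20 log₁₀(0.94539) ≈ -0.49 dB
∠H = 179.70° − 158.83° = 20.87°

-0.5 dB, 20.9°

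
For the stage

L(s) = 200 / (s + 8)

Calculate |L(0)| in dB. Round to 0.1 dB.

L(0) = 200 / 8 = 25
20 log₁₀(25) ≈ 27.96 dB

28.0 dB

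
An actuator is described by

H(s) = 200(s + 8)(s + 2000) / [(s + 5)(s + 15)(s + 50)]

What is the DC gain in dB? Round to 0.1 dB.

H(0) = 200·8·2000 / (5·15·50) ≈ 853.33
20 log₁₀(853.33) ≈ 58.62 dB

58.6 dB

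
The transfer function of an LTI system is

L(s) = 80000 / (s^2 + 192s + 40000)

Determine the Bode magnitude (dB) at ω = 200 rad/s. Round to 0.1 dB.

6.4 dB

At s = jω = j200:
quadratic: (j200)² + 192·j200 + 40000 = 0 + j38400 → |·| ≈ 38400, ∠ ≈ 90.00°
|L| = 80000 / 38400 ≈ 2.0833
Gain = 20 log₁₀(2.0833) ≈ 6.38 dB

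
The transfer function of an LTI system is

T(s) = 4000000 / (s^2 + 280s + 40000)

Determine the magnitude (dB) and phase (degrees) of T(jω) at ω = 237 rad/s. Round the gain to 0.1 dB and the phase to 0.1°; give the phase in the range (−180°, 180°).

35.4 dB, -103.7°

At s = jω = j237:
quadratic: (j237)² + 280·j237 + 40000 = -16169 + j66360 → |·| ≈ 68301, ∠ ≈ 103.69°
|T| = 4000000 / 68301 ≈ 58.564
Gain = 20 log₁₀(58.564) ≈ 35.35 dB
∠T = 0.00° − 103.69° = -103.69°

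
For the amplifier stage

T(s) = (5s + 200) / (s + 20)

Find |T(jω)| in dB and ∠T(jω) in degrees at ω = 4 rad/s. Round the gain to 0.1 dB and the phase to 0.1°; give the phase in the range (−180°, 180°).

Substitute s = j4:
Numerator: 5(j4) + 200 = 200 + j20
Denominator: (j4) + 20 = 20 + j4
|N| = √(200² + 20²) ≈ 201, ∠N ≈ 5.71°
|D| = √(20² + 4²) ≈ 20.396, ∠D ≈ 11.31°
|T| = 201 / 20.396 ≈ 9.8549
Gain = 20 log₁₀(9.8549) ≈ 19.87 dB
∠T = 5.71° − 11.31° = -5.60°

19.9 dB, -5.6°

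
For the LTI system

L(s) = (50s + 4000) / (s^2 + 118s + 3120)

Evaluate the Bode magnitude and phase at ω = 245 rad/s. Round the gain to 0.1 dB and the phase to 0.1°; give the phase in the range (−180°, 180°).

-13.9 dB, -81.2°

Substitute s = j245:
Numerator: 50(j245) + 4000 = 4000 + j12250
Denominator: (j245)^2 + 118(j245) + 3120 = -56905 + j28910
|N| = √(4000² + 12250²) ≈ 12887, ∠N ≈ 71.92°
|D| = √(56905² + 28910²) ≈ 63828, ∠D ≈ 153.07°
|L| = 12887 / 63828 ≈ 0.2019
Gain = 20 log₁₀(0.2019) ≈ -13.90 dB
∠L = 71.92° − 153.07° = -81.15°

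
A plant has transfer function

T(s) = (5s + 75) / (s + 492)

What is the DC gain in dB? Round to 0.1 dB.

-16.3 dB

T(0) = 75 / 492 ≈ 0.15244
20 log₁₀(0.15244) ≈ -16.34 dB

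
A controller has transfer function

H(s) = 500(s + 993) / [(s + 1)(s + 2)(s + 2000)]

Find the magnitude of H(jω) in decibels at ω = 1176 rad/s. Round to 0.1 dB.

At s = jω = j1176:
zero (s+993): 993 + j1176 → |·| = √(993²+1176²) = √2369025 ≈ 1539.2, ∠ = arctan(1176/993) ≈ 49.82°
pole (s+1): 1 + j1176 → |·| = √(1²+1176²) = √1382977 ≈ 1176, ∠ = arctan(1176/1) ≈ 89.95°
pole (s+2): 2 + j1176 → |·| = √(2²+1176²) = √1382980 ≈ 1176, ∠ = arctan(1176/2) ≈ 89.90°
pole (s+2000): 2000 + j1176 → |·| = √(2000²+1176²) = √5382976 ≈ 2320.1, ∠ = arctan(1176/2000) ≈ 30.46°
|H| = 500 · 1539.2 / 3.2086e+09 ≈ 0.00023986
Gain = 20 log₁₀(0.00023986) ≈ -72.40 dB

-72.4 dB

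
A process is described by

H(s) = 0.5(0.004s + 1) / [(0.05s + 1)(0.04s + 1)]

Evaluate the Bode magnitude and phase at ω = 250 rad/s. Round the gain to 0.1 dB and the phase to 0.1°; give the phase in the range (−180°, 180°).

At ω = 250 rad/s:
zero (1 + j250·0.004) = 1 + j1 → |·| ≈ 1.4142, ∠ ≈ 45.00°
pole (1 + j250·0.05) = 1 + j12.5 → |·| ≈ 12.54, ∠ ≈ 85.43°
pole (1 + j250·0.04) = 1 + j10 → |·| ≈ 10.05, ∠ ≈ 84.29°
|H| = 0.5 · 1.4142 / (12.54 · 10.05) ≈ 0.0056107
Gain = 20 log₁₀(0.0056107) ≈ -45.02 dB
∠H = (45.00°) − (85.43° + 84.29°) = -124.72°

-45.0 dB, -124.7°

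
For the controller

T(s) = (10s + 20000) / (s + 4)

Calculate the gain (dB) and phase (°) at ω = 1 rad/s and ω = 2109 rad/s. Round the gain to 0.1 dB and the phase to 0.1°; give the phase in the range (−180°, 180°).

ω = 1: 73.7 dB, -14.0°; ω = 2109: 22.8 dB, -43.4°

Substitute s = j1:
Numerator: 10(j1) + 20000 = 20000 + j10
Denominator: (j1) + 4 = 4 + j1
|N| = √(20000² + 10²) ≈ 20000, ∠N ≈ 0.03°
|D| = √(4² + 1²) ≈ 4.1231, ∠D ≈ 14.04°
|T| = 20000 / 4.1231 ≈ 4850.7
Gain = 20 log₁₀(4850.7) ≈ 73.72 dB
∠T = 0.03° − 14.04° = -14.01°

Substitute s = j2109:
Numerator: 10(j2109) + 20000 = 20000 + j21090
Denominator: (j2109) + 4 = 4 + j2109
|N| = √(20000² + 21090²) ≈ 29065, ∠N ≈ 46.52°
|D| = √(4² + 2109²) ≈ 2109, ∠D ≈ 89.89°
|T| = 29065 / 2109 ≈ 13.781
Gain = 20 log₁₀(13.781) ≈ 22.79 dB
∠T = 46.52° − 89.89° = -43.37°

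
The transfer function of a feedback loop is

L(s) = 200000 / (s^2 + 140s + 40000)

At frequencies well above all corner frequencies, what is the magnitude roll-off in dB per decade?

Each pole contributes −20 dB/decade at high frequency; each zero contributes +20 dB/decade.
Net: 0 zero(s) − 2 pole(s) → -40 dB/decade.

-40 dB/decade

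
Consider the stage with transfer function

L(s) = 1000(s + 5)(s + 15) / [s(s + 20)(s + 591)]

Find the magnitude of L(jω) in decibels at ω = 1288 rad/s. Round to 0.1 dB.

-3.0 dB

At s = jω = j1288:
zero (s+5): 5 + j1288 → |·| = √(5²+1288²) = √1658969 ≈ 1288, ∠ = arctan(1288/5) ≈ 89.78°
zero (s+15): 15 + j1288 → |·| = √(15²+1288²) = √1659169 ≈ 1288.1, ∠ = arctan(1288/15) ≈ 89.33°
pole (s+20): 20 + j1288 → |·| = √(20²+1288²) = √1659344 ≈ 1288.2, ∠ = arctan(1288/20) ≈ 89.11°
pole (s+591): 591 + j1288 → |·| = √(591²+1288²) = √2008225 ≈ 1417.1, ∠ = arctan(1288/591) ≈ 65.35°
pole at origin: |s| = 1288, ∠ = 90.00° (in denominator)
|L| = 1000 · 1.6591e+06 / 2.3513e+09 ≈ 0.70561
Gain = 20 log₁₀(0.70561) ≈ -3.03 dB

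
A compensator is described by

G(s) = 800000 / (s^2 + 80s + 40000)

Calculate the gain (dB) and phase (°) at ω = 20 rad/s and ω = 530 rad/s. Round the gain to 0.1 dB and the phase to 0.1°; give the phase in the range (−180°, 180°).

ω = 20: 26.1 dB, -2.3°; ω = 530: 10.3 dB, -170.0°

At s = jω = j20:
quadratic: (j20)² + 80·j20 + 40000 = 39600 + j1600 → |·| ≈ 39632, ∠ ≈ 2.31°
|G| = 800000 / 39632 ≈ 20.186
Gain = 20 log₁₀(20.186) ≈ 26.10 dB
∠G = 0.00° − 2.31° = -2.31°

At s = jω = j530:
quadratic: (j530)² + 80·j530 + 40000 = -240900 + j42400 → |·| ≈ 2.446e+05, ∠ ≈ 170.02°
|G| = 800000 / 2.446e+05 ≈ 3.2706
Gain = 20 log₁₀(3.2706) ≈ 10.29 dB
∠G = 0.00° − 170.02° = -170.02°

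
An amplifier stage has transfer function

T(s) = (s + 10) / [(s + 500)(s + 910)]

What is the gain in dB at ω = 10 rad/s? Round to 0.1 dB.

-90.2 dB

At s = jω = j10:
zero (s+10): 10 + j10 → |·| = √(10²+10²) = √200 ≈ 14.142, ∠ = arctan(10/10) ≈ 45.00°
pole (s+500): 500 + j10 → |·| = √(500²+10²) = √250100 ≈ 500.1, ∠ = arctan(10/500) ≈ 1.15°
pole (s+910): 910 + j10 → |·| = √(910²+10²) = √828200 ≈ 910.05, ∠ = arctan(10/910) ≈ 0.63°
|T| = 1 · 14.142 / 4.5512e+05 ≈ 3.1073e-05
Gain = 20 log₁₀(3.1073e-05) ≈ -90.15 dB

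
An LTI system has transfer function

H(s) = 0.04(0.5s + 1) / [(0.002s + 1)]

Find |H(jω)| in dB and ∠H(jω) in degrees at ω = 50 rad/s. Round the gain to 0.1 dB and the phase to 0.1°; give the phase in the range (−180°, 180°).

At ω = 50 rad/s:
zero (1 + j50·0.5) = 1 + j25 → |·| ≈ 25.02, ∠ ≈ 87.71°
pole (1 + j50·0.002) = 1 + j0.1 → |·| ≈ 1.005, ∠ ≈ 5.71°
|H| = 0.04 · 25.02 / (1.005) ≈ 0.99582
Gain = 20 log₁₀(0.99582) ≈ -0.04 dB
∠H = (87.71°) − (5.71°) = 82.00°

-0.0 dB, 82.0°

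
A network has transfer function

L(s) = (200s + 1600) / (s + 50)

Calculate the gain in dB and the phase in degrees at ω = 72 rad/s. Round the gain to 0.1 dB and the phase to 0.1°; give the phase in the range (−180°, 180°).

Substitute s = j72:
Numerator: 200(j72) + 1600 = 1600 + j14400
Denominator: (j72) + 50 = 50 + j72
|N| = √(1600² + 14400²) ≈ 14489, ∠N ≈ 83.66°
|D| = √(50² + 72²) ≈ 87.658, ∠D ≈ 55.22°
|L| = 14489 / 87.658 ≈ 165.29
Gain = 20 log₁₀(165.29) ≈ 44.36 dB
∠L = 83.66° − 55.22° = 28.44°

44.4 dB, 28.4°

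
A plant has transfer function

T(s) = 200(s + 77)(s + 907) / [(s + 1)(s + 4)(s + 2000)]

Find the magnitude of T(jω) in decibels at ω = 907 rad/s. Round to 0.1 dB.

-17.8 dB

At s = jω = j907:
zero (s+77): 77 + j907 → |·| = √(77²+907²) = √828578 ≈ 910.26, ∠ = arctan(907/77) ≈ 85.15°
zero (s+907): 907 + j907 → |·| = √(907²+907²) = √1645298 ≈ 1282.7, ∠ = arctan(907/907) ≈ 45.00°
pole (s+1): 1 + j907 → |·| = √(1²+907²) = √822650 ≈ 907, ∠ = arctan(907/1) ≈ 89.94°
pole (s+4): 4 + j907 → |·| = √(4²+907²) = √822665 ≈ 907.01, ∠ = arctan(907/4) ≈ 89.75°
pole (s+2000): 2000 + j907 → |·| = √(2000²+907²) = √4822649 ≈ 2196.1, ∠ = arctan(907/2000) ≈ 24.39°
|T| = 200 · 1.1676e+06 / 1.8066e+09 ≈ 0.12926
Gain = 20 log₁₀(0.12926) ≈ -17.77 dB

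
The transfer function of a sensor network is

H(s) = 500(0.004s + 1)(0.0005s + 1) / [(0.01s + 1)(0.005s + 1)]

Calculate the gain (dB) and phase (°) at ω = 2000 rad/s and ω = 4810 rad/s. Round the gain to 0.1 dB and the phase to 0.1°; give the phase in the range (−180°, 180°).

At ω = 2000 rad/s:
zero (1 + j2000·0.004) = 1 + j8 → |·| ≈ 8.0623, ∠ ≈ 82.87°
zero (1 + j2000·0.0005) = 1 + j1 → |·| ≈ 1.4142, ∠ ≈ 45.00°
pole (1 + j2000·0.01) = 1 + j20 → |·| ≈ 20.025, ∠ ≈ 87.14°
pole (1 + j2000·0.005) = 1 + j10 → |·| ≈ 10.05, ∠ ≈ 84.29°
|H| = 500 · 8.0623 · 1.4142 / (20.025 · 10.05) ≈ 28.327
Gain = 20 log₁₀(28.327) ≈ 29.04 dB
∠H = (82.87° + 45.00°) − (87.14° + 84.29°) = -43.56°

At ω = 4810 rad/s:
zero (1 + j4810·0.004) = 1 + j19.24 → |·| ≈ 19.266, ∠ ≈ 87.02°
zero (1 + j4810·0.0005) = 1 + j2.405 → |·| ≈ 2.6046, ∠ ≈ 67.42°
pole (1 + j4810·0.01) = 1 + j48.1 → |·| ≈ 48.11, ∠ ≈ 88.81°
pole (1 + j4810·0.005) = 1 + j24.05 → |·| ≈ 24.071, ∠ ≈ 87.62°
|H| = 500 · 19.266 · 2.6046 / (48.11 · 24.071) ≈ 21.666
Gain = 20 log₁₀(21.666) ≈ 26.72 dB
∠H = (87.02° + 67.42°) − (88.81° + 87.62°) = -21.99°

ω = 2000: 29.0 dB, -43.6°; ω = 4810: 26.7 dB, -22.0°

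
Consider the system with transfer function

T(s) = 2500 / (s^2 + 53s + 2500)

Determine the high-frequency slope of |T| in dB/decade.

-40 dB/decade

Each pole contributes −20 dB/decade at high frequency; each zero contributes +20 dB/decade.
Net: 0 zero(s) − 2 pole(s) → -40 dB/decade.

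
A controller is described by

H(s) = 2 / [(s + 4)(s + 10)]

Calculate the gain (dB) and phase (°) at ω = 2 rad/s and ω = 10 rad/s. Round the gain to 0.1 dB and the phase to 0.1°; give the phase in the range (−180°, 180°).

ω = 2: -27.2 dB, -37.9°; ω = 10: -37.6 dB, -113.2°

At s = jω = j2:
pole (s+4): 4 + j2 → |·| = √(4²+2²) = √20 ≈ 4.4721, ∠ = arctan(2/4) ≈ 26.57°
pole (s+10): 10 + j2 → |·| = √(10²+2²) = √104 ≈ 10.198, ∠ = arctan(2/10) ≈ 11.31°
|H| = 2 / 45.606 ≈ 0.043854
Gain = 20 log₁₀(0.043854) ≈ -27.16 dB
∠H = 0.00° − 37.88° = -37.88°

At s = jω = j10:
pole (s+4): 4 + j10 → |·| = √(4²+10²) = √116 ≈ 10.77, ∠ = arctan(10/4) ≈ 68.20°
pole (s+10): 10 + j10 → |·| = √(10²+10²) = √200 ≈ 14.142, ∠ = arctan(10/10) ≈ 45.00°
|H| = 2 / 152.31 ≈ 0.013131
Gain = 20 log₁₀(0.013131) ≈ -37.63 dB
∠H = 0.00° − 113.20° = -113.20°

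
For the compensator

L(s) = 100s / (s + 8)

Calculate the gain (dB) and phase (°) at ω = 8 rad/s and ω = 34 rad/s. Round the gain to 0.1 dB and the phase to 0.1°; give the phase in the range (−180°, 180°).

At s = jω = j8:
zero at origin: s = j8 → |·| = 8, ∠ = 90.00°
pole (s+8): 8 + j8 → |·| = √(8²+8²) = √128 ≈ 11.314, ∠ = arctan(8/8) ≈ 45.00°
|L| = 100 · 8 / 11.314 ≈ 70.709
Gain = 20 log₁₀(70.709) ≈ 36.99 dB
∠L = 90.00° − 45.00° = 45.00°

At s = jω = j34:
zero at origin: s = j34 → |·| = 34, ∠ = 90.00°
pole (s+8): 8 + j34 → |·| = √(8²+34²) = √1220 ≈ 34.928, ∠ = arctan(34/8) ≈ 76.76°
|L| = 100 · 34 / 34.928 ≈ 97.343
Gain = 20 log₁₀(97.343) ≈ 39.77 dB
∠L = 90.00° − 76.76° = 13.24°

ω = 8: 37.0 dB, 45.0°; ω = 34: 39.8 dB, 13.2°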